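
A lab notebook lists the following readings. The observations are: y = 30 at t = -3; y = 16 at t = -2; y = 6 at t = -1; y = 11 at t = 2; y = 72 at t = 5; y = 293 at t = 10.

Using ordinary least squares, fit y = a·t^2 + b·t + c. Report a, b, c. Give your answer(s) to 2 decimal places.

Sums needed: Σt^2·t^2 = 10739, Σt^2·t = 1097, Σt^2 = 143, Σt·t = 143, Σt = 11, Σ1 = 6.
And Σt^2·y = 31484, Σt·y = 3184, Σy = 428.
So XᵀX·[a, b, c]ᵀ = Xᵀy: [[10739, 1097, 143]; [1097, 143, 11]; [143, 11, 6]]·[a, b, c]ᵀ = [31484, 3184, 428]ᵀ.
Inverting the 3×3 Gram matrix, [a, b, c]ᵀ = [916889/305286, -268385/305286, 69431/50881]ᵀ.

a = 3.00, b = -0.88, c = 1.36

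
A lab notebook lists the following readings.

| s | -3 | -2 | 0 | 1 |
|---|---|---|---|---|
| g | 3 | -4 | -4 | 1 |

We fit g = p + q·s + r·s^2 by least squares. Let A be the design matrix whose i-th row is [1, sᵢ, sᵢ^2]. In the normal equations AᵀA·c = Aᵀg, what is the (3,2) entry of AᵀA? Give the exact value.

Row 3 ↔ basis s^2, column 2 ↔ basis s, so (AᵀA)_{3,2} = Σᵢ (s^2)·(s) = (9)·(-3) + (4)·(-2) + (0)·(0) + (1)·(1) = -34.

-34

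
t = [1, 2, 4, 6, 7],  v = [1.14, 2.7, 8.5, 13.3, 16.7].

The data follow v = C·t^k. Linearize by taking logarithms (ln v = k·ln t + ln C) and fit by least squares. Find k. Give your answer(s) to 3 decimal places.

k = 1.401

Let Y = ln v. Fitting Y = k·ln t + ln C by least squares:
Σln t = 5.8171, Σ(ln t)² = 9.3992, Σln v = 8.6675, Σln t·ln v = 13.7704.
Equations: 9.3992·k + 5.8171·ln C = 13.7704;  5.8171·k + 5·ln C = 8.6675.
Δ = 9.3992·5 − (5.8171)² = 13.1574; k = (13.7704·5 − 5.8171·8.6675)/13.1574 = 1.40090, ln C = (9.3992·8.6675 − 5.8171·13.7704)/13.1574 = 0.10367.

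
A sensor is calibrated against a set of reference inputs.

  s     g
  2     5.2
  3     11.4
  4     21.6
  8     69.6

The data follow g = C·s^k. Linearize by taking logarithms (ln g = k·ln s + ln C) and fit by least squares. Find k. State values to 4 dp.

Taking logs, ln g = k·ln s + ln C, so regress ln g on ln s.
Σln s = 5.2575, Σ(ln s)² = 7.9333, Σln g = 11.3977, Σln s·ln g = 16.8986.
Equations: 7.9333·k + 5.2575·ln C = 16.8986;  5.2575·k + 4·ln C = 11.3977.
Solving (det = 4.0919): k = 1.87465, ln C = 0.38544.

k = 1.8746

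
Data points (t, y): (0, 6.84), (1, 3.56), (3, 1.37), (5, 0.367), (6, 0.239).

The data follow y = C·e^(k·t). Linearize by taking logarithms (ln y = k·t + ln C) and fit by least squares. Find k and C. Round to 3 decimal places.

Linearized form: ln y = k·t + ln C. From the 5 transformed points,
XᵀX = [[71.0000, 15.0000]; [15.0000, 5]], rhs = [-11.3855, 1.0737]ᵀ  (here Σt = 15.0000, Σ(t)² = 71.0000, Σln y = 1.0737, Σt·ln y = -11.3855).
Δ = 71.0000·5 − (15.0000)² = 130.0000; k = (-11.3855·5 − 15.0000·1.0737)/130.0000 = -0.56179, ln C = (71.0000·1.0737 − 15.0000·-11.3855)/130.0000 = 1.90011, so C = exp(1.90011) = 6.68660.

k = -0.562, C = 6.687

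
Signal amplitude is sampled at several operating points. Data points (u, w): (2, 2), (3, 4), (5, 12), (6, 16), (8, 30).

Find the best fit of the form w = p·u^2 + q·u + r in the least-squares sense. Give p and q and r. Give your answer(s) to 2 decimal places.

Entries of MᵀM: Σu^2·u^2 = 6114, Σu^2·u = 888, Σu^2 = 138, Σu·u = 138, Σu = 24, Σ1 = 5.
Right-hand side: Σu^2·w = 2840, Σu·w = 412, Σw = 64.
Normal equations: [[6114, 888, 138]; [888, 138, 24]; [138, 24, 5]]·[p, q, r]ᵀ = [2840, 412, 64]ᵀ.
Row-reducing yields p = 116/231, q = -86/231, r = 8/11.

p = 0.50, q = -0.37, r = 0.73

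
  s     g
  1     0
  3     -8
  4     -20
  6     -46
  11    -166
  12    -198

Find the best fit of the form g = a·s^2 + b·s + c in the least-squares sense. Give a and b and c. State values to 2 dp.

a = -1.46, b = 0.88, c = 0.99

The normal system MᵀM·[a, b, c]ᵀ = Mᵀg is [[37011, 3367, 327]; [3367, 327, 37]; [327, 37, 6]]·[a, b, c]ᵀ = [-50646, -4582, -438]ᵀ.
Inverting the 3×3 Gram matrix, [a, b, c]ᵀ = [-26493/18178, 16047/18178, 8959/9089]ᵀ.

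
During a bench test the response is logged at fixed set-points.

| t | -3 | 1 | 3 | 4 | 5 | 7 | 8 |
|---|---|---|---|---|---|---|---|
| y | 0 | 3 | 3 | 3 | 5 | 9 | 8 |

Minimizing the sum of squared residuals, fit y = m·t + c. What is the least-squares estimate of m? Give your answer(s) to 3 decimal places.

m = 0.780

Normal-equation sums: Σt·t = 173, Σt = 25, Σ1 = 7.
Moment sums: Σt·y = 176, Σy = 31.
Normal equations: [[173, 25]; [25, 7]]·[m, c]ᵀ = [176, 31]ᵀ.
det = 173·7 − 25² = 586.
m = (176·7 − 25·31)/586 = 457/586; c = (173·31 − 25·176)/586 = 963/586.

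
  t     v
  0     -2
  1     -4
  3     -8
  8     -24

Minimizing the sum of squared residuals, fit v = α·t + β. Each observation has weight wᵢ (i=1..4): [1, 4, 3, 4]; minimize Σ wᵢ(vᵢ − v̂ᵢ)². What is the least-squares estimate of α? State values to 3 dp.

α = -2.863

The normal equations are: 287·α + 45·β = -856;  45·α + 12·β = -138.
(Σwᵢ·t·t = 287, Σwᵢ·t = 45, Σwᵢ·1 = 12, Σwᵢ·t·v = -856, Σwᵢ·v = -138.)
Eliminating β: 12·(row 1) − 45·(row 2) gives 1419·α = 12·(-856) − 45·(-138) = -4062, so α = -1354/473.
Then β = ((-138) − 45·(-1354/473))/12 = -362/473.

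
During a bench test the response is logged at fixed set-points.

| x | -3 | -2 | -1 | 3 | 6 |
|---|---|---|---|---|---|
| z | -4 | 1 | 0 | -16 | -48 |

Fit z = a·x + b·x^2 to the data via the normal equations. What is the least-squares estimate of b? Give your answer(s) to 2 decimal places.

b = -1.02

The normal system AᵀA·[a, b]ᵀ = Aᵀz is [[59, 207]; [207, 1475]]·[a, b]ᵀ = [-326, -1904]ᵀ.
Eliminating b: 1475·(row 1) − 207·(row 2) gives 44176·a = 1475·(-326) − 207·(-1904) = -86722, so a = -43361/22088.
Then b = ((-1904) − 207·(-43361/22088))/1475 = -22427/22088.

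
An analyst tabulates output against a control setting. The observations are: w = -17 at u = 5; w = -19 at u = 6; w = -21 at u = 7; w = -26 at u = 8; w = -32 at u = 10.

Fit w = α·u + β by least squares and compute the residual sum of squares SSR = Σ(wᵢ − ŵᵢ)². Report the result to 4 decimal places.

From the data, Σu·u = 274, Σu = 36, Σ1 = 5.
For Mᵀw: Σu·w = -874, Σw = -115.
Normal equations: [[274, 36]; [36, 5]]·[α, β]ᵀ = [-874, -115]ᵀ.
Δ = 274·5 − 36² = 74.
α = ((-874)·5 − 36·(-115))/74 = -115/37; β = (274·(-115) − 36·(-874))/74 = -23/37.
Residuals: -31/37, 10/37, 51/37, -19/37, -11/37; SSR = 112/37.

SSR = 3.0270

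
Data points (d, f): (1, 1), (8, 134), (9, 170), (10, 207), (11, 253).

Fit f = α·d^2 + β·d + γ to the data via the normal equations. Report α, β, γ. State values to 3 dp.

Entries of AᵀA: Σd^2·d^2 = 35299, Σd^2·d = 3573, Σd^2 = 367, Σd·d = 367, Σd = 39, Σ1 = 5.
Right-hand side: Σd^2·f = 73660, Σd·f = 7456, Σf = 765.
Solving the 3×3 system (Gaussian elimination) gives α = 104449/51038, β = 28583/51038, γ = -40345/25519.

α = 2.046, β = 0.560, γ = -1.581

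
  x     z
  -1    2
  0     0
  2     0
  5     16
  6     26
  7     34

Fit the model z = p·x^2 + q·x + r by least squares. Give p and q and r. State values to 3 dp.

Forming MᵀM = [[4339, 691, 115]; [691, 115, 19]; [115, 19, 6]] and Mᵀz = [3004, 472, 78]ᵀ gives MᵀM·[p, q, r]ᵀ = Mᵀz.
Row-reducing yields p = 4603/5120, q = -6427/5120, r = -41/160.

p = 0.899, q = -1.255, r = -0.256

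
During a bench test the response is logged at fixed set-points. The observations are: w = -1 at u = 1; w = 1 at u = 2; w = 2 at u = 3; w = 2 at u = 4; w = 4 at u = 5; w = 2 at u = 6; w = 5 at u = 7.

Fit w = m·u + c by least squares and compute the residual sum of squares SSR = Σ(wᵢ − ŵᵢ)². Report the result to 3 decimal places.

SSR = 5.571

Forming MᵀM = [[140, 28]; [28, 7]] and Mᵀw = [82, 15]ᵀ gives MᵀM·[m, c]ᵀ = Mᵀw.
det = 140·7 − 28² = 196.
m = (82·7 − 28·15)/196 = 11/14; c = (140·15 − 28·82)/196 = -1.
Residuals: -11/14, 3/7, 9/14, -1/7, 15/14, -12/7, 1/2; SSR = 39/7.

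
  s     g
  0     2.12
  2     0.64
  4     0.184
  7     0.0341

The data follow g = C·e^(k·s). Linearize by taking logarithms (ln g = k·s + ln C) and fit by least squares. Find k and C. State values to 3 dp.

Linearized form: ln g = k·s + ln C. From the 4 transformed points,
Σs = 13.0000, Σ(s)² = 69.0000, Σln g = -4.7661, Σs·ln g = -31.3131.
Equations: 69.0000·k + 13.0000·ln C = -31.3131;  13.0000·k + 4·ln C = -4.7661.
Slope k = (n·Σs·ln g − Σs·Σln g)/(n·Σ(s)² − (Σs)²) = (4·-31.3131 − 13.0000·-4.7661)/107.0000 = -0.59152; ln C = (Σln g − k·Σs)/n = 0.73089, so C = exp(0.73089) = 2.07693.

k = -0.592, C = 2.077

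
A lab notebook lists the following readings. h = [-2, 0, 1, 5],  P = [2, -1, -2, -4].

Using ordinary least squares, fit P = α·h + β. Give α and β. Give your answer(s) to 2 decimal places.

α = -0.81, β = -0.44

Normal-equation sums: Σh·h = 30, Σh = 4, Σ1 = 4.
Right-hand side: Σh·P = -26, ΣP = -5.
So XᵀX·[α, β]ᵀ = XᵀP: [[30, 4]; [4, 4]]·[α, β]ᵀ = [-26, -5]ᵀ.
Δ = 30·4 − 4² = 104.
α = ((-26)·4 − 4·(-5))/104 = -21/26; β = (30·(-5) − 4·(-26))/104 = -23/52.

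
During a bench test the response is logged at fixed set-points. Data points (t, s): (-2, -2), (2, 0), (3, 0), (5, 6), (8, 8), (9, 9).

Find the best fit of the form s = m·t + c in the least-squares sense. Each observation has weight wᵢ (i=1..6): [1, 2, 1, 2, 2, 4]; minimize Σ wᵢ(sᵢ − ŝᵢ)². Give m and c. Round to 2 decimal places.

m = 1.14, c = -1.20

MᵀWM·[m, c]ᵀ = MᵀWs reads: 523·m + 67·c = 516;  67·m + 12·c = 62.
(Σwᵢ·t·t = 523, Σwᵢ·t = 67, Σwᵢ·1 = 12, Σwᵢ·t·s = 516, Σwᵢ·s = 62.)
Eliminating c: 12·(row 1) − 67·(row 2) gives 1787·m = 12·516 − 67·62 = 2038, so m = 2038/1787.
Then c = (62 − 67·(2038/1787))/12 = -2146/1787.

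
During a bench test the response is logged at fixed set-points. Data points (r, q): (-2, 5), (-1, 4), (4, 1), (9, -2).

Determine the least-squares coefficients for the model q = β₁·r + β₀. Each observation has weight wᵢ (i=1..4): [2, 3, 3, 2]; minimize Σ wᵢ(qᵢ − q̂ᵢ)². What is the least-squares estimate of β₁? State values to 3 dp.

β₁ = -0.620

The normal equations are: 221·β₁ + 23·β₀ = -56;  23·β₁ + 10·β₀ = 21.
Determinant 221·10 − 23² = 1681.
β₁ = ((-56)·10 − 23·21)/1681 = -1043/1681; β₀ = (221·21 − 23·(-56))/1681 = 5929/1681.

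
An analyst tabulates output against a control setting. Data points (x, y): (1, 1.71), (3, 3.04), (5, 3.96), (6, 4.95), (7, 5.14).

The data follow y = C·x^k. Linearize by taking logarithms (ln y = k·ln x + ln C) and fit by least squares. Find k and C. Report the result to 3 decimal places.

k = 0.570, C = 1.678

Linearized form: ln y = k·ln x + ln C. From the 5 transformed points,
XᵀX = [[10.7942, 6.4457]; [6.4457, 5]], rhs = [9.4878, 6.2610]ᵀ  (here Σln x = 6.4457, Σ(ln x)² = 10.7942, Σln y = 6.2610, Σln x·ln y = 9.4878).
Δ = 10.7942·5 − (6.4457)² = 12.4237; k = (9.4878·5 − 6.4457·6.2610)/12.4237 = 0.57003, ln C = (10.7942·6.2610 − 6.4457·9.4878)/12.4237 = 0.51736, so C = exp(0.51736) = 1.67759.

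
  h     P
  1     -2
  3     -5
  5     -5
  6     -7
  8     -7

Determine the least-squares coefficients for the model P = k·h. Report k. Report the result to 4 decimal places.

With design matrix A, AᵀA = [[135]] and AᵀP = [-140]ᵀ.
Hence k = -140 / 135 ≈ -1.03704.

k = -1.0370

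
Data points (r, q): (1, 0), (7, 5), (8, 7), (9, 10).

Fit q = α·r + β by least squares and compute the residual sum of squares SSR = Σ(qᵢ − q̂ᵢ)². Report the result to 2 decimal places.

SSR = 4.17

Forming XᵀX = [[195, 25]; [25, 4]] and Xᵀq = [181, 22]ᵀ gives XᵀX·[α, β]ᵀ = Xᵀq.
Eliminating β: 4·(row 1) − 25·(row 2) gives 155·α = 4·181 − 25·22 = 174, so α = 174/155.
Then β = (22 − 25·(174/155))/4 = -47/31.
Residuals: 61/155, -208/155, -72/155, 219/155; SSR = 646/155.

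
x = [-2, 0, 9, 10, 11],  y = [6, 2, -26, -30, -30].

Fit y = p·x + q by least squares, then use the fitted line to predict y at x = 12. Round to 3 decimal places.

ŷ = -34.440

The normal system AᵀA·[p, q]ᵀ = Aᵀy is [[306, 28]; [28, 5]]·[p, q]ᵀ = [-876, -78]ᵀ.
Eliminating q: 5·(row 1) − 28·(row 2) gives 746·p = 5·(-876) − 28·(-78) = -2196, so p = -1098/373.
Then q = ((-78) − 28·(-1098/373))/5 = 330/373.
At x = 12: ŷ = (-1098/373)·(12) + (330/373)·(1) = -12846/373.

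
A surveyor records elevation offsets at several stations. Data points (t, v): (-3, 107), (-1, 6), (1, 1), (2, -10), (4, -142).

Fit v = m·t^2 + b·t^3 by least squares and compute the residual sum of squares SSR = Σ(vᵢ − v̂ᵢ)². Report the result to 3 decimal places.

From the data, Σt^2·t^2 = 355, Σt^2·t^3 = 813, Σt^3·t^3 = 4891.
And Σt^2·v = -1342, Σt^3·v = -12062.
Eliminating b: 4891·(row 1) − 813·(row 2) gives 1075336·m = 4891·(-1342) − 813·(-12062) = 3242684, so m = 810671/268834.
Then b = ((-12062) − 813·(810671/268834))/4891 = -797741/268834.
Residuals: -34904/134417, 2296/134417, 127952/134417, 225452/134417, -44870/134417; SSR = 524020/134417.

SSR = 3.898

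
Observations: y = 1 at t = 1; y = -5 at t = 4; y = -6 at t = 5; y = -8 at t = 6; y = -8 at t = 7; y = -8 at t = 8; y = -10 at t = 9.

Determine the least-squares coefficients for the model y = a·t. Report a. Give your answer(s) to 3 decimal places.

a = -1.129

Sums needed: Σt·t = 272.
Moment sums: Σt·y = -307.
a = (-307)/272 = -1.12868.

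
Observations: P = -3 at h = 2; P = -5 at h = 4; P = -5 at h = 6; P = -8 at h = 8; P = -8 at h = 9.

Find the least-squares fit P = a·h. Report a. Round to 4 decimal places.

a = -0.9552

Entries of XᵀX: Σh·h = 201.
And Σh·P = -192.
a = (-192)/201 = -0.955224.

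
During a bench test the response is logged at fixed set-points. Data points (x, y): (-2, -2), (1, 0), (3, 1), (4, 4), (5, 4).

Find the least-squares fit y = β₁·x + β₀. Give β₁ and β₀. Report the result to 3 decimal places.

β₁ = 0.896, β₀ = -0.571

The normal system AᵀA·[β₁, β₀]ᵀ = Aᵀy is [[55, 11]; [11, 5]]·[β₁, β₀]ᵀ = [43, 7]ᵀ.
Determinant 55·5 − 11² = 154.
β₁ = (43·5 − 11·7)/154 = 69/77; β₀ = (55·7 − 11·43)/154 = -4/7.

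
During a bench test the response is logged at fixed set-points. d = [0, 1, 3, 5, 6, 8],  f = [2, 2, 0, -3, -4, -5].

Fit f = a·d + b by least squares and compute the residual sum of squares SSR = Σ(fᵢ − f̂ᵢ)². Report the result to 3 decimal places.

Compute the Gram sums: Σd·d = 135, Σd = 23, Σ1 = 6.
Right-hand side: Σd·f = -77, Σf = -8.
Eliminating b: 6·(row 1) − 23·(row 2) gives 281·a = 6·(-77) − 23·(-8) = -278, so a = -278/281.
Then b = ((-8) − 23·(-278/281))/6 = 691/281.
Residuals: -129/281, 149/281, 143/281, -144/281, -147/281, 128/281; SSR = 420/281.

SSR = 1.495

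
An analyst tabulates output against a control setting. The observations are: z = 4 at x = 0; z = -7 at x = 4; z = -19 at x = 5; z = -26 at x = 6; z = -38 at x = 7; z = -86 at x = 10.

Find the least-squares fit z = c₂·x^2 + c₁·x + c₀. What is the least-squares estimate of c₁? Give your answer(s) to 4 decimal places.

The normal equations are: 14578·c₂ + 1748·c₁ + 226·c₀ = -11985;  1748·c₂ + 226·c₁ + 32·c₀ = -1405;  226·c₂ + 32·c₁ + 6·c₀ = -172.
Solving the 3×3 system (Gaussian elimination) gives c₂ = -60065/61692, c₁ = 11341/15423, c₀ = 84001/20564.

c₁ = 0.7353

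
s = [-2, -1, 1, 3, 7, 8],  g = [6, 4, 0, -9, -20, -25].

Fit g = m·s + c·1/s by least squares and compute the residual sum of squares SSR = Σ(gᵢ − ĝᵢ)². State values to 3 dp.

Normal-equation sums: Σs·s = 128, Σs·1/s = 6, Σ1/s·1/s = 67657/28224.
Moment sums: Σs·g = -383, Σ1/s·g = -895/56.
Normal equations: [[128, 6]; [6, 67657/28224]]·[m, c]ᵀ = [-383, -895/56]ᵀ.
Δ = 128·(67657/28224) − 6² = 119438/441.
m = ((-383)·(67657/28224) − 6·(-895/56))/(119438/441) = -23206151/7644032; c = (128·(-895/56) − 6·(-383))/(119438/441) = 55629/59719.
Residuals: 1506073/3822016, 237549/125312, 263699/125312, -1551339/7644032, 8545201/7644032, -792707/955504; SSR = 77634263/7644032.

SSR = 10.156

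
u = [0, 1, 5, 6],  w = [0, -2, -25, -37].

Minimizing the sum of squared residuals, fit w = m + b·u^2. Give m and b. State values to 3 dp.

The normal system XᵀX·[m, b]ᵀ = Xᵀw is [[4, 62]; [62, 1922]]·[m, b]ᵀ = [-64, -1959]ᵀ.
Δ = 4·1922 − 62² = 3844.
m = ((-64)·1922 − 62·(-1959))/3844 = -25/62; b = (4·(-1959) − 62·(-64))/3844 = -967/961.

m = -0.403, b = -1.006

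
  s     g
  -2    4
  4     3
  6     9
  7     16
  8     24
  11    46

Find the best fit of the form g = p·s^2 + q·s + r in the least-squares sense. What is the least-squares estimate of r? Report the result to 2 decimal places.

r = -0.33

The normal equations are: 22706·p + 2458·q + 290·r = 8274;  2458·p + 290·q + 34·r = 868;  290·p + 34·q + 6·r = 102.
(Σs^2·s^2 = 22706, Σs^2·s = 2458, Σs^2 = 290, Σs·s = 290, Σs = 34, Σ1 = 6, Σs^2·g = 8274, Σs·g = 868, Σg = 102.)
Inverting the 3×3 Gram matrix, [p, q, r]ᵀ = [33461/68280, -76627/68280, -3717/11380]ᵀ.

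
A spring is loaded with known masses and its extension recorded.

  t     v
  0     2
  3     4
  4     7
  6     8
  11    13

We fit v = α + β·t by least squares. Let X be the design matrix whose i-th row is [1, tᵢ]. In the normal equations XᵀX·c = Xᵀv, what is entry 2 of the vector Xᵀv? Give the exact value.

Entry 2 ↔ basis t, so (Xᵀv)_{2} = Σᵢ (t)·vᵢ = (0)·(2) + (3)·(4) + (4)·(7) + (6)·(8) + (11)·(13) = 231.

231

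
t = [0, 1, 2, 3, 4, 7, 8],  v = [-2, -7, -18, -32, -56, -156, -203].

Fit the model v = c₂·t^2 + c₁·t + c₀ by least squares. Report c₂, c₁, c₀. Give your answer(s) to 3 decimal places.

The normal equations are: 6851·c₂ + 955·c₁ + 143·c₀ = -21899;  955·c₂ + 143·c₁ + 25·c₀ = -3079;  143·c₂ + 25·c₁ + 7·c₀ = -474.
(Σt^2·t^2 = 6851, Σt^2·t = 955, Σt^2 = 143, Σt·t = 143, Σt = 25, Σ1 = 7, Σt^2·v = -21899, Σt·v = -3079, Σv = -474.)
Inverting the 3×3 Gram matrix, [c₂, c₁, c₀]ᵀ = [-47043/15974, -23117/15974, -19043/7987]ᵀ.

c₂ = -2.945, c₁ = -1.447, c₀ = -2.384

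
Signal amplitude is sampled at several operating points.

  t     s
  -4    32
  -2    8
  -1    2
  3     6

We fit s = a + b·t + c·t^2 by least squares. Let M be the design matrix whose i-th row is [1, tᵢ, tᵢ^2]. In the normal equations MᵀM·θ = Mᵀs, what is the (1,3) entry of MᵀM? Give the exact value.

30

Row 1 ↔ basis 1, column 3 ↔ basis t^2, so (MᵀM)_{1,3} = Σᵢ t^2 = (1)·(16) + (1)·(4) + (1)·(1) + (1)·(9) = 30.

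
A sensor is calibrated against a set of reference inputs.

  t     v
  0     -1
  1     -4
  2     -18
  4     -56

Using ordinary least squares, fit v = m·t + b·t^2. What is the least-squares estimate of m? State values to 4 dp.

Forming XᵀX = [[21, 73]; [73, 273]] and Xᵀv = [-264, -972]ᵀ gives XᵀX·[m, b]ᵀ = Xᵀv.
Eliminating b: 273·(row 1) − 73·(row 2) gives 404·m = 273·(-264) − 73·(-972) = -1116, so m = -279/101.
Then b = ((-972) − 73·(-279/101))/273 = -285/101.

m = -2.7624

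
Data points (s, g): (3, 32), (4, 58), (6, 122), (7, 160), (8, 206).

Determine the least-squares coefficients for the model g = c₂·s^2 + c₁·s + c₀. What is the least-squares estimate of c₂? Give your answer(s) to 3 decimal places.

c₂ = 2.422

Sums needed: Σs^2·s^2 = 8130, Σs^2·s = 1162, Σs^2 = 174, Σs·s = 174, Σs = 28, Σ1 = 5.
For Mᵀg: Σs^2·g = 26632, Σs·g = 3828, Σg = 578.
Normal equations: [[8130, 1162, 174]; [1162, 174, 28]; [174, 28, 5]]·[c₂, c₁, c₀]ᵀ = [26632, 3828, 578]ᵀ.
Inverting the 3×3 Gram matrix, [c₂, c₁, c₀]ᵀ = [373/154, 175/22, -1019/77]ᵀ.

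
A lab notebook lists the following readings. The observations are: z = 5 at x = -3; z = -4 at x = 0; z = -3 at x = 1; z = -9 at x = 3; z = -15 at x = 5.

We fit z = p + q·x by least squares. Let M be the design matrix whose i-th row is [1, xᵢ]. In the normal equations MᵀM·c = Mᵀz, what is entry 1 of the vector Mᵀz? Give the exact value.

-26

Entry 1 ↔ basis 1, so (Mᵀz)_{1} = Σᵢ zᵢ = (1)·(5) + (1)·(-4) + (1)·(-3) + (1)·(-9) + (1)·(-15) = -26.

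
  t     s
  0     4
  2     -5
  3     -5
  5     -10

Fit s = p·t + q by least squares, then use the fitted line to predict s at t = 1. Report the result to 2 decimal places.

The normal system AᵀA·[p, q]ᵀ = Aᵀs is [[38, 10]; [10, 4]]·[p, q]ᵀ = [-75, -16]ᵀ.
det = 38·4 − 10² = 52.
p = ((-75)·4 − 10·(-16))/52 = -35/13; q = (38·(-16) − 10·(-75))/52 = 71/26.
At t = 1: ŝ = (-35/13)·(1) + (71/26)·(1) = 1/26.

ŝ = 0.04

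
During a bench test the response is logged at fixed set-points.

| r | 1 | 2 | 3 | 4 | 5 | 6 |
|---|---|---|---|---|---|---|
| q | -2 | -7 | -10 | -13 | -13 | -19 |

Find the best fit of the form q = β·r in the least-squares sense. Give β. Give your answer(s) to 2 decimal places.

Entries of XᵀX: Σr·r = 91.
For Xᵀq: Σr·q = -277.
Normal equations: [[91]]·[β]ᵀ = [-277]ᵀ.
Hence β = -277 / 91 ≈ -3.04396.

β = -3.04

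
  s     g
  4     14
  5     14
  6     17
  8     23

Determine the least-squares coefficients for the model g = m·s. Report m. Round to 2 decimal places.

m = 2.92

Setting ∂/∂m … = 0 gives: 141·m = 412.
(Σs·s = 141, Σs·g = 412.)
m = 412/141 = 2.92199.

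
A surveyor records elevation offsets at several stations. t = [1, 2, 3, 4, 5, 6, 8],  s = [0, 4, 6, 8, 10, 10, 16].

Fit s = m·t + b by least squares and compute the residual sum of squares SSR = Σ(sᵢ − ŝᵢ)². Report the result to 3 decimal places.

SSR = 5.525

Normal-equation sums: Σt·t = 155, Σt = 29, Σ1 = 7.
And Σt·s = 296, Σs = 54.
So XᵀX·[m, b]ᵀ = Xᵀs: [[155, 29]; [29, 7]]·[m, b]ᵀ = [296, 54]ᵀ.
Eliminating b: 7·(row 1) − 29·(row 2) gives 244·m = 7·296 − 29·54 = 506, so m = 253/122.
Then b = (54 − 29·(253/122))/7 = -107/122.
Residuals: -73/61, 89/122, 40/61, 71/122, 31/61, -191/122, 35/122; SSR = 337/61.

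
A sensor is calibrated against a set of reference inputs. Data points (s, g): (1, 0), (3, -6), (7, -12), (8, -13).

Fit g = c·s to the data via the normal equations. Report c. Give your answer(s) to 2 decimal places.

c = -1.67

Setting ∂/∂c … = 0 gives: 123·c = -206.
(Σs·s = 123, Σs·g = -206.)
c = (-206)/123 = -1.6748.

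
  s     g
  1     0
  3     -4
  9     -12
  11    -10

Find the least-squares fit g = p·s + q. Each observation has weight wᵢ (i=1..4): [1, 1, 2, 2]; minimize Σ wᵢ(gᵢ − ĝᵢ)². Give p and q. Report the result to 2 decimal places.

Entries of AᵀWA: Σwᵢ·s·s = 414, Σwᵢ·s = 44, Σwᵢ·1 = 6.
For AᵀWg: Σwᵢ·s·g = -448, Σwᵢ·g = -48.
Δ = 414·6 − 44² = 548.
p = ((-448)·6 − 44·(-48))/548 = -144/137; q = (414·(-48) − 44·(-448))/548 = -40/137.

p = -1.05, q = -0.29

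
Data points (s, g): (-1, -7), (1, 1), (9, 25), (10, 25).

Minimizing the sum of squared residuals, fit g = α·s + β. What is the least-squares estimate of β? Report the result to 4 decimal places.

β = -3.0323

The normal equations are: 183·α + 19·β = 483;  19·α + 4·β = 44.
Δ = 183·4 − 19² = 371.
α = (483·4 − 19·44)/371 = 1096/371; β = (183·44 − 19·483)/371 = -1125/371.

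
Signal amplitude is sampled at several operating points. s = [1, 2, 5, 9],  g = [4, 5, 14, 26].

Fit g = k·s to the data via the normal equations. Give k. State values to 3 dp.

Normal-equation sums: Σs·s = 111.
Moment sums: Σs·g = 318.
Normal equations: [[111]]·[k]ᵀ = [318]ᵀ.
k = 318/111 = 2.86486.

k = 2.865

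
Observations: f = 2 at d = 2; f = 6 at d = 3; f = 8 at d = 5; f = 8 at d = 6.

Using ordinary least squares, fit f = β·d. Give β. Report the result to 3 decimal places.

The normal system AᵀA·[β]ᵀ = Aᵀf is [[74]]·[β]ᵀ = [110]ᵀ.
Hence β = 110 / 74 ≈ 1.48649.

β = 1.486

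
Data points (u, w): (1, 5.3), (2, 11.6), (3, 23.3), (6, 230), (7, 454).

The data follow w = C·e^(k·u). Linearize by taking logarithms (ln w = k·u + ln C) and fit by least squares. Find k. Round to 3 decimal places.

k = 0.744

Let Y = ln w. Fitting Y = k·u + ln C by least squares:
Sums: Σu = 19.0000, Σ(u)² = 99.0000, Σln w = 18.8233, Σu·ln w = 91.4702.
Normal system: [[99.0000, 19.0000]; [19.0000, 5]]·[k, ln C]ᵀ = [91.4702, 18.8233]ᵀ.
Δ = 99.0000·5 − (19.0000)² = 134.0000; k = (91.4702·5 − 19.0000·18.8233)/134.0000 = 0.74409, ln C = (99.0000·18.8233 − 19.0000·91.4702)/134.0000 = 0.93714.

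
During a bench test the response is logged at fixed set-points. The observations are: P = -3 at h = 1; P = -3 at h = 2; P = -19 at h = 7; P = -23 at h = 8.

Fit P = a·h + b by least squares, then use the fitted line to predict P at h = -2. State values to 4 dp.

MᵀM·[a, b]ᵀ = MᵀP reads: 118·a + 18·b = -326;  18·a + 4·b = -48.
Δ = 118·4 − 18² = 148.
a = ((-326)·4 − 18·(-48))/148 = -110/37; b = (118·(-48) − 18·(-326))/148 = 51/37.
At h = -2: P̂ = (-110/37)·(-2) + (51/37)·(1) = 271/37.

P̂ = 7.3243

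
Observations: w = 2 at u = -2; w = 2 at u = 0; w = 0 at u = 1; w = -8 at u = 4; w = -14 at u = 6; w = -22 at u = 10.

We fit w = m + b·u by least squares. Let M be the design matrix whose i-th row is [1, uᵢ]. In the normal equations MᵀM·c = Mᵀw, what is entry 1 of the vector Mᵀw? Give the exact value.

-40

Entry 1 ↔ basis 1, so (Mᵀw)_{1} = Σᵢ wᵢ = (1)·(2) + (1)·(2) + (1)·(0) + (1)·(-8) + (1)·(-14) + (1)·(-22) = -40.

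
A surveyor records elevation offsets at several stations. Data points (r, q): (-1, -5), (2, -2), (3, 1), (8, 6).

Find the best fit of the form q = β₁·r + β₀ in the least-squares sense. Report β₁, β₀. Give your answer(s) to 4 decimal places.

Sums needed: Σr·r = 78, Σr = 12, Σ1 = 4.
Right-hand side: Σr·q = 52, Σq = 0.
So AᵀA·[β₁, β₀]ᵀ = Aᵀq: [[78, 12]; [12, 4]]·[β₁, β₀]ᵀ = [52, 0]ᵀ.
Eliminating β₀: 4·(row 1) − 12·(row 2) gives 168·β₁ = 4·52 − 12·0 = 208, so β₁ = 26/21.
Then β₀ = (0 − 12·(26/21))/4 = -26/7.

β₁ = 1.2381, β₀ = -3.7143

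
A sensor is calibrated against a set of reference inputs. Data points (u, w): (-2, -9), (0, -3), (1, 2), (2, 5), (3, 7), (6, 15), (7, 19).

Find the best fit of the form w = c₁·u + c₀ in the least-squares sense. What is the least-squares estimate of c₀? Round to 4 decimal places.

With design matrix A, AᵀA = [[103, 17]; [17, 7]] and Aᵀw = [274, 36]ᵀ.
Δ = 103·7 − 17² = 432.
c₁ = (274·7 − 17·36)/432 = 653/216; c₀ = (103·36 − 17·274)/432 = -475/216.

c₀ = -2.1991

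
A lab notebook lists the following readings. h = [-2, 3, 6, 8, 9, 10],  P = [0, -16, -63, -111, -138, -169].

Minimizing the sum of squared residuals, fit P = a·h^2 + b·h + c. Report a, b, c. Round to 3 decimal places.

Compute the Gram sums: Σh^2·h^2 = 22050, Σh^2·h = 2476, Σh^2 = 294, Σh·h = 294, Σh = 34, Σ1 = 6.
And Σh^2·P = -37594, Σh·P = -4246, ΣP = -497.
XᵀX·[a, b, c]ᵀ = XᵀP becomes [[22050, 2476, 294]; [2476, 294, 34]; [294, 34, 6]]·[a, b, c]ᵀ = [-37594, -4246, -497]ᵀ.
Solving the 3×3 system (Gaussian elimination) gives a = -275587/177738, b = -101581/59246, c = 508009/177738.

a = -1.551, b = -1.715, c = 2.858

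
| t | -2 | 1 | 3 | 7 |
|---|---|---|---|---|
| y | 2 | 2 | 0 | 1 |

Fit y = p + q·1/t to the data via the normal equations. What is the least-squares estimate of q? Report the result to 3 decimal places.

q = -0.068

The normal system MᵀM·[p, q]ᵀ = Mᵀy is [[4, 41/42]; [41/42, 2437/1764]]·[p, q]ᵀ = [5, 8/7]ᵀ.
det = 4·(2437/1764) − (41/42)² = 2689/588.
p = (5·(2437/1764) − (41/42)·(8/7))/(2689/588) = 10217/8067; q = (4·(8/7) − (41/42)·5)/(2689/588) = -182/2689.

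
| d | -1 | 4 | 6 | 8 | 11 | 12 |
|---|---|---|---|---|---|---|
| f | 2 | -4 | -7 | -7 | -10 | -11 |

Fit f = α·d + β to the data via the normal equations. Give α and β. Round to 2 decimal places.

XᵀX·[α, β]ᵀ = Xᵀf reads: 382·α + 40·β = -358;  40·α + 6·β = -37.
(Σd·d = 382, Σd = 40, Σ1 = 6, Σd·f = -358, Σf = -37.)
Eliminating β: 6·(row 1) − 40·(row 2) gives 692·α = 6·(-358) − 40·(-37) = -668, so α = -167/173.
Then β = ((-37) − 40·(-167/173))/6 = 93/346.

α = -0.97, β = 0.27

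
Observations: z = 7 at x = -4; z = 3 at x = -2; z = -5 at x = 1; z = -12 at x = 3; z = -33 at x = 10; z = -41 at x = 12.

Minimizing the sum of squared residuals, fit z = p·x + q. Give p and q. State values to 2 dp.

p = -3.02, q = -3.42

Forming MᵀM = [[274, 20]; [20, 6]] and Mᵀz = [-897, -81]ᵀ gives MᵀM·[p, q]ᵀ = Mᵀz.
Eliminating q: 6·(row 1) − 20·(row 2) gives 1244·p = 6·(-897) − 20·(-81) = -3762, so p = -1881/622.
Then q = ((-81) − 20·(-1881/622))/6 = -2127/622.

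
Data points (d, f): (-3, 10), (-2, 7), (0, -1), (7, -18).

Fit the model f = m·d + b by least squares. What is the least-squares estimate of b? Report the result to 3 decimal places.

The normal equations are: 62·m + 2·b = -170;  2·m + 4·b = -2.
(Σd·d = 62, Σd = 2, Σ1 = 4, Σd·f = -170, Σf = -2.)
Determinant 62·4 − 2² = 244.
m = ((-170)·4 − 2·(-2))/244 = -169/61; b = (62·(-2) − 2·(-170))/244 = 54/61.

b = 0.885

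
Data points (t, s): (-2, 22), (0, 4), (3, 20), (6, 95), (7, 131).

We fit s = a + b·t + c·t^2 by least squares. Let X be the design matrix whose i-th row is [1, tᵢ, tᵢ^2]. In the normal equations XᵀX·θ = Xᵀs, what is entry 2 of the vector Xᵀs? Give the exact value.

Entry 2 ↔ basis t, so (Xᵀs)_{2} = Σᵢ (t)·sᵢ = (-2)·(22) + (0)·(4) + (3)·(20) + (6)·(95) + (7)·(131) = 1503.

1503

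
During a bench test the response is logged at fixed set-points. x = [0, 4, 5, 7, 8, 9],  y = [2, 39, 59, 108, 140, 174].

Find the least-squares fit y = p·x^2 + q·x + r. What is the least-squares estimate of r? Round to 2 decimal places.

From the data, Σx^2·x^2 = 13939, Σx^2·x = 1773, Σx^2 = 235, Σx·x = 235, Σx = 33, Σ1 = 6.
Right-hand side: Σx^2·y = 30445, Σx·y = 3893, Σy = 522.
So MᵀM·[p, q, r]ᵀ = Mᵀy: [[13939, 1773, 235]; [1773, 235, 33]; [235, 33, 6]]·[p, q, r]ᵀ = [30445, 3893, 522]ᵀ.
Row-reducing yields p = 131787/67300, q = 101999/67300, r = 33112/16825.

r = 1.97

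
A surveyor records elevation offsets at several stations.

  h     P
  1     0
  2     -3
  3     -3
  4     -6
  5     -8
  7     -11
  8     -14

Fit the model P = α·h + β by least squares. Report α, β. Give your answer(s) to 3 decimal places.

α = -1.906, β = 1.739

With design matrix A, AᵀA = [[168, 30]; [30, 7]] and AᵀP = [-268, -45]ᵀ.
Eliminating β: 7·(row 1) − 30·(row 2) gives 276·α = 7·(-268) − 30·(-45) = -526, so α = -263/138.
Then β = ((-45) − 30·(-263/138))/7 = 40/23.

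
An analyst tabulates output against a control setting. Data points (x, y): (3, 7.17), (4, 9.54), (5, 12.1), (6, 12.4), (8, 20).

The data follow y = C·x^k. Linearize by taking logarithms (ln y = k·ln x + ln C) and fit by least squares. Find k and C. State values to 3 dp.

Let Y = ln y. Fitting Y = k·ln x + ln C by least squares:
XᵀX = [[13.2535, 7.9655]; [7.9655, 5]], rhs = [20.0442, 12.2320]ᵀ  (here Σln x = 7.9655, Σ(ln x)² = 13.2535, Σln y = 12.2320, Σln x·ln y = 20.0442).
Δ = 13.2535·5 − (7.9655)² = 2.8177; k = (20.0442·5 − 7.9655·12.2320)/2.8177 = 0.98872, ln C = (13.2535·12.2320 − 7.9655·20.0442)/2.8177 = 0.87126, so C = exp(0.87126) = 2.38992.

k = 0.989, C = 2.390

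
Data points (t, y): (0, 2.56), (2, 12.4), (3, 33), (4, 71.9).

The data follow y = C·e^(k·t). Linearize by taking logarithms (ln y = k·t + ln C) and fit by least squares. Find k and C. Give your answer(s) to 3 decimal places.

With ln yᵢ as the transformed response and tᵢ as the regressor:
Over the data: Σt = 9.0000, Σ(t)² = 29.0000, Σln y = 11.2295, Σt·ln y = 32.6260.
Normal system: [[29.0000, 9.0000]; [9.0000, 4]]·[k, ln C]ᵀ = [32.6260, 11.2295]ᵀ.
Δ = 29.0000·4 − (9.0000)² = 35.0000; k = (32.6260·4 − 9.0000·11.2295)/35.0000 = 0.84111, ln C = (29.0000·11.2295 − 9.0000·32.6260)/35.0000 = 0.91488, so C = exp(0.91488) = 2.49649.

k = 0.841, C = 2.496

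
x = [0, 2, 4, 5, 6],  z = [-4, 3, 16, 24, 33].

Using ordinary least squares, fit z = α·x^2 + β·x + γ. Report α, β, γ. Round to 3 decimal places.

Entries of AᵀA: Σx^2·x^2 = 2193, Σx^2·x = 413, Σx^2 = 81, Σx·x = 81, Σx = 17, Σ1 = 5.
For Aᵀz: Σx^2·z = 2056, Σx·z = 388, Σz = 72.
Row-reducing yields α = 292/469, β = 1163/469, γ = -1931/469.

α = 0.623, β = 2.480, γ = -4.117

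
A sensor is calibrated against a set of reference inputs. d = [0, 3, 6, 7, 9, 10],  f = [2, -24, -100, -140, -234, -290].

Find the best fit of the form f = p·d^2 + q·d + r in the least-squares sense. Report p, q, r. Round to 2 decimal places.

p = -3.00, q = 0.80, r = 1.65

With design matrix X, XᵀX = [[20339, 2315, 275]; [2315, 275, 35]; [275, 35, 6]] and Xᵀf = [-58630, -6658, -786]ᵀ.
Solving the 3×3 system (Gaussian elimination) gives p = -12763/4260, q = 17039/21300, r = 586/355.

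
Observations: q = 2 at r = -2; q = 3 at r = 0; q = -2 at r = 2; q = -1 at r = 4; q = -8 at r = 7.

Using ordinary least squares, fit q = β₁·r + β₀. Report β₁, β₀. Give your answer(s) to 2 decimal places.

XᵀX·[β₁, β₀]ᵀ = Xᵀq reads: 73·β₁ + 11·β₀ = -68;  11·β₁ + 5·β₀ = -6.
(Σr·r = 73, Σr = 11, Σ1 = 5, Σr·q = -68, Σq = -6.)
Δ = 73·5 − 11² = 244.
β₁ = ((-68)·5 − 11·(-6))/244 = -137/122; β₀ = (73·(-6) − 11·(-68))/244 = 155/122.

β₁ = -1.12, β₀ = 1.27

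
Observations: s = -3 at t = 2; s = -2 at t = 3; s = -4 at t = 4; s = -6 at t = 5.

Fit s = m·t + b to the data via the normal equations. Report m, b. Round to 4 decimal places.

m = -1.1000, b = 0.1000

Normal-equation sums: Σt·t = 54, Σt = 14, Σ1 = 4.
Right-hand side: Σt·s = -58, Σs = -15.
So XᵀX·[m, b]ᵀ = Xᵀs: [[54, 14]; [14, 4]]·[m, b]ᵀ = [-58, -15]ᵀ.
Determinant 54·4 − 14² = 20.
m = ((-58)·4 − 14·(-15))/20 = -11/10; b = (54·(-15) − 14·(-58))/20 = 1/10.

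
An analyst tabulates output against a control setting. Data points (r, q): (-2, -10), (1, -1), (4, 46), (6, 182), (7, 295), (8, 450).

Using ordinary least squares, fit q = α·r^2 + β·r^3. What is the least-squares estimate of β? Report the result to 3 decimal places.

β = 1.004

Compute the Gram sums: Σr^2·r^2 = 8066, Σr^2·r^3 = 58344, Σr^3·r^3 = 430610.
Right-hand side: Σr^2·q = 50502, Σr^3·q = 373920.
Eliminating β: 430610·(row 1) − 58344·(row 2) gives 69277924·α = 430610·50502 − 58344·373920 = -69322260, so α = -1019445/1018793.
Then β = (373920 − 58344·(-1019445/1018793))/430610 = 17387508/17319481.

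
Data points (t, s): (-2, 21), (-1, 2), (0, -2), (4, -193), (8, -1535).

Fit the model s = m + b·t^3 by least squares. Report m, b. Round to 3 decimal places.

m = -1.847, b = -2.994

From the data, Σ1 = 5, Σt^3 = 567, Σt^3·t^3 = 266305.
Moment sums: Σs = -1707, Σt^3·s = -798442.
Normal equations: [[5, 567]; [567, 266305]]·[m, b]ᵀ = [-1707, -798442]ᵀ.
Determinant 5·266305 − 567² = 1010036.
m = ((-1707)·266305 − 567·(-798442))/1010036 = -1866021/1010036; b = (5·(-798442) − 567·(-1707))/1010036 = -3024341/1010036.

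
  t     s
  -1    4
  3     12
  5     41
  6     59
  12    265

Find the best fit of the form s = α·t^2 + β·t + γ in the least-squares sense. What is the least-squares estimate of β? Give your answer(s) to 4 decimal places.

Compute the Gram sums: Σt^2·t^2 = 22739, Σt^2·t = 2095, Σt^2 = 215, Σt·t = 215, Σt = 25, Σ1 = 5.
And Σt^2·s = 41421, Σt·s = 3771, Σs = 381.
Normal equations: [[22739, 2095, 215]; [2095, 215, 25]; [215, 25, 5]]·[α, β, γ]ᵀ = [41421, 3771, 381]ᵀ.
Inverting the 3×3 Gram matrix, [α, β, γ]ᵀ = [1945/967, -9971/4835, 107/4835]ᵀ.

β = -2.0623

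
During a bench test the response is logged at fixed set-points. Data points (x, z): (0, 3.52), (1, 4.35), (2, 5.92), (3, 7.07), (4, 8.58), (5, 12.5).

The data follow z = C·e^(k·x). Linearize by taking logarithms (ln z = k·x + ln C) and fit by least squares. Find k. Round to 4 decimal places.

k = 0.2443

With ln zᵢ as the transformed response and xᵢ as the regressor:
Over the data: Σx = 15.0000, Σ(x)² = 55.0000, Σln z = 11.1380, Σx·ln z = 32.1208.
Normal system: [[55.0000, 15.0000]; [15.0000, 6]]·[k, ln C]ᵀ = [32.1208, 11.1380]ᵀ.
Solving (det = 105.0000): k = 0.24433, ln C = 1.24550.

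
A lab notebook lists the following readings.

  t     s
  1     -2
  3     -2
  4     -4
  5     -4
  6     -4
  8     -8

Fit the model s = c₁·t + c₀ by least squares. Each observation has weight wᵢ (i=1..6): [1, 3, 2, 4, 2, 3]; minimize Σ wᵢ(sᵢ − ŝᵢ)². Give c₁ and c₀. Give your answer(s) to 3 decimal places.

Sums needed: Σwᵢ·t·t = 424, Σwᵢ·t = 74, Σwᵢ·1 = 15.
Moment sums: Σwᵢ·t·s = -372, Σwᵢ·s = -64.
det = 424·15 − 74² = 884.
c₁ = ((-372)·15 − 74·(-64))/884 = -211/221; c₀ = (424·(-64) − 74·(-372))/884 = 98/221.

c₁ = -0.955, c₀ = 0.443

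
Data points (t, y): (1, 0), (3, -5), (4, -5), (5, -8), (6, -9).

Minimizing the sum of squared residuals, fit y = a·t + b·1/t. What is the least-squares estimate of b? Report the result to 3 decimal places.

b = 1.464

XᵀX·[a, b]ᵀ = Xᵀy reads: 87·a + 5·b = -129;  5·a + (4469/3600)·b = -361/60.
Δ = 87·(4469/3600) − 5² = 99601/1200.
a = ((-129)·(4469/3600) − 5·(-361/60))/(99601/1200) = -156067/99601; b = (87·(-361/60) − 5·(-129))/(99601/1200) = 145860/99601.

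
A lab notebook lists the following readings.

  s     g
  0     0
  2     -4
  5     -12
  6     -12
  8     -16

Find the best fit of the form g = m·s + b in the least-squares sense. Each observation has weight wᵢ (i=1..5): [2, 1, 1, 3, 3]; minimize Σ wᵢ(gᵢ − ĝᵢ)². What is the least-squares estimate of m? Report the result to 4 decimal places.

Forming AᵀWA = [[329, 49]; [49, 10]] and AᵀWg = [-668, -100]ᵀ gives AᵀWA·[m, b]ᵀ = AᵀWg.
Determinant 329·10 − 49² = 889.
m = ((-668)·10 − 49·(-100))/889 = -1780/889; b = (329·(-100) − 49·(-668))/889 = -24/127.

m = -2.0022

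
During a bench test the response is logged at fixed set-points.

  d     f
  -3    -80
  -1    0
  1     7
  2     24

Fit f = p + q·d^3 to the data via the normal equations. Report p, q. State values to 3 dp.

p = 2.081, q = 3.017

Entries of XᵀX: Σ1 = 4, Σd^3 = -19, Σd^3·d^3 = 795.
For Xᵀf: Σf = -49, Σd^3·f = 2359.
det = 4·795 − (-19)² = 2819.
p = ((-49)·795 − (-19)·2359)/2819 = 5866/2819; q = (4·2359 − (-19)·(-49))/2819 = 8505/2819.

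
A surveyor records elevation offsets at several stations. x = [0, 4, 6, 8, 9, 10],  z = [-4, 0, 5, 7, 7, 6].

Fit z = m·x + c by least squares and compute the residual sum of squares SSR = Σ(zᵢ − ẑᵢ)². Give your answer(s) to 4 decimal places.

Entries of AᵀA: Σx·x = 297, Σx = 37, Σ1 = 6.
And Σx·z = 209, Σz = 21.
So AᵀA·[m, c]ᵀ = Aᵀz: [[297, 37]; [37, 6]]·[m, c]ᵀ = [209, 21]ᵀ.
Eliminating c: 6·(row 1) − 37·(row 2) gives 413·m = 6·209 − 37·21 = 477, so m = 477/413.
Then c = (21 − 37·(477/413))/6 = -1496/413.
Residuals: -156/413, -412/413, 699/413, 571/413, 94/413, -796/413; SSR = 3998/413.

SSR = 9.6804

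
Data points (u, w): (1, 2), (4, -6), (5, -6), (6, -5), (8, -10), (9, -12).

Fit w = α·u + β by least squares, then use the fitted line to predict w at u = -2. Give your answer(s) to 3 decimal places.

From the data, Σu·u = 223, Σu = 33, Σ1 = 6.
Right-hand side: Σu·w = -270, Σw = -37.
Eliminating β: 6·(row 1) − 33·(row 2) gives 249·α = 6·(-270) − 33·(-37) = -399, so α = -133/83.
Then β = ((-37) − 33·(-133/83))/6 = 659/249.
At u = -2: ŵ = (-133/83)·(-2) + (659/249)·(1) = 1457/249.

ŵ = 5.851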